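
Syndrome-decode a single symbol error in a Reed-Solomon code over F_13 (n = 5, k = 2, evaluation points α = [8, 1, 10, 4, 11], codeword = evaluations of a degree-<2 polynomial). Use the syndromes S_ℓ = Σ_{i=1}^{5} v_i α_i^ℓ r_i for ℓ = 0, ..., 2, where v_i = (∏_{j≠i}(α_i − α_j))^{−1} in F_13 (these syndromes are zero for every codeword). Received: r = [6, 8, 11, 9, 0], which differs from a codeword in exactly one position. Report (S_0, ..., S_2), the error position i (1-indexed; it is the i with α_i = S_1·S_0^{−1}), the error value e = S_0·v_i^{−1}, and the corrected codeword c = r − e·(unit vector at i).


S = (3, 7, 12), error at position 5, error magnitude e = 6, c = [6, 8, 11, 9, 7].

Step 1: column multipliers v_i = (∏_{j≠i}(α_i − α_j))^{−1} mod 13.
  i = 1 (α = 8): (8−1)(8−10)(8−4)(8−11) = 7·(−2)·4·(−3) = 168 ≡ 12, so v_1 = 12^{−1} = 12 (mod 13).
  i = 2 (α = 1): (1−8)(1−10)(1−4)(1−11) = (−7)·(−9)·(−3)·(−10) = 1890 ≡ 5, so v_2 = 5^{−1} = 8 (mod 13).
  i = 3 (α = 10): (10−8)(10−1)(10−4)(10−11) = 2·9·6·(−1) = −108 ≡ 9, so v_3 = 9^{−1} = 3 (mod 13).
  i = 4 (α = 4): (4−8)(4−1)(4−10)(4−11) = (−4)·3·(−6)·(−7) = −504 ≡ 3, so v_4 = 3^{−1} = 9 (mod 13).
  i = 5 (α = 11): (11−8)(11−1)(11−10)(11−4) = 3·10·1·7 = 210 ≡ 2, so v_5 = 2^{−1} = 7 (mod 13).
  v = [12, 8, 3, 9, 7].
Step 2: syndromes of r = [6, 8, 11, 9, 0] (all sums mod 13).
  S_0 = Σ v_i r_i = 12·6 + 8·8 + 3·11 + 9·9 + 7·0 = 250 ≡ 3.
  S_1 = Σ v_i α_i r_i = 12·8·6 + 8·1·8 + 3·10·11 + 9·4·9 + 7·11·0 = 1294 ≡ 7.
  α_i^2 mod 13 = [12, 1, 9, 3, 4].
  S_2 = Σ v_i α_i^2 r_i = 12·12·6 + 8·1·8 + 3·9·11 + 9·3·9 + 7·4·0 = 1468 ≡ 12.
  S = (3, 7, 12) ≠ 0, so r is not a codeword (an error is present).
Step 3: locate the error. For a single error e at position i, S_ℓ = v_i·e·α_i^ℓ, so α_err = S_1/S_0.
  S_0^{−1} = 3^{−1} = 9 (mod 13), so α_err = 7·9 = 63 ≡ 11 = α_5. Error position i = 5.
  Consistency check: S_2/S_1 = 12·2 = 24 ≡ 11 = α_err ✓ (single-error assumption holds).
Step 4: error magnitude e = S_0/v_5 = S_0·∏_{j≠5}(α_5 − α_j) = 3·2 = 6 ≡ 6 (mod 13).
Step 5: correct position 5: c_5 = r_5 − e = 0 − 6 ≡ 7 (mod 13). Hence c = [6, 8, 11, 9, 7].
  Check: interpolating c through the α_i gives m(x) = 12 + 9·x (degree < 2) with m(α_i) = c_i for every i, so c is indeed a codeword.


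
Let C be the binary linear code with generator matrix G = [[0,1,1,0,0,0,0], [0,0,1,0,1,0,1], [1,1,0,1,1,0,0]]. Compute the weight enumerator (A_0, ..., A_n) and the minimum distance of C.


Weight distribution: A_0 = 1, A_2 = 1, A_3 = 3, A_4 = 2, A_5 = 1. Minimum distance d = 2.

Enumerate all 2^3 = 8 messages m ∈ F_2^3.
For each, compute codeword c = mG in F_2^7, then tally its weight.
  m = 000 → c = 0000000, weight = 0.
  m = 100 → c = 0110000, weight = 2.
  m = 010 → c = 0010101, weight = 3.
  m = 110 → c = 0100101, weight = 3.
  m = 001 → c = 1101100, weight = 4.
  m = 101 → c = 1011100, weight = 4.
  m = 011 → c = 1111001, weight = 5.
  m = 111 → c = 1001001, weight = 3.
Tally weights:
  weight 0: 1 codewords.
  weight 2: 1 codewords.
  weight 3: 3 codewords.
  weight 4: 2 codewords.
  weight 5: 1 codewords.
Minimum distance d = smallest w > 0 with A_w > 0 = 2.
Sanity: Σ A_w = 8 = 2^3 = 8 ✓.


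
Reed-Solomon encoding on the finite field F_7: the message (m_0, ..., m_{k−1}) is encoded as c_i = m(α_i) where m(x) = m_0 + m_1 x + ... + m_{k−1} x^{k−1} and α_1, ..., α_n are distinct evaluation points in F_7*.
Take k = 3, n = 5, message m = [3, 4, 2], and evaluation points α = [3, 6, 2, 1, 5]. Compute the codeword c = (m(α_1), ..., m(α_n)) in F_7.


c = [5, 1, 5, 2, 3]

Message polynomial: m(x) = 3 + 4·x + 2·x^2 (mod 7).
For each evaluation point α_i, compute m(α_i) mod 7:
  α_1 = 3: Horner steps 2 → 3 → 5, so m(3) = 5.
  α_2 = 6: Horner steps 2 → 2 → 1, so m(6) = 1.
  α_3 = 2: Horner steps 2 → 1 → 5, so m(2) = 5.
  α_4 = 1: Horner steps 2 → 6 → 2, so m(1) = 2.
  α_5 = 5: Horner steps 2 → 0 → 3, so m(5) = 3.
Codeword c = [5, 1, 5, 2, 3] ∈ F_7^5.


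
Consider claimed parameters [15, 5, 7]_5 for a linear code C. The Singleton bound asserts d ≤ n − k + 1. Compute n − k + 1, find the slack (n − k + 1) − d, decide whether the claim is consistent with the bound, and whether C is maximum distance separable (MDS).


Singleton RHS = n − k + 1 = 11, slack = 4, bound satisfied, not MDS.

Singleton bound: d ≤ n − k + 1.
Here n = 15, k = 5, so n − k + 1 = 11.
Given d = 7, check d ≤ 11: YES.
Slack = (n − k + 1) − d = 4.
The code is NOT MDS (slack = 4 > 0).
Description: the claimed parameters are [15, 5, 7]_5; such a code would be non-MDS.


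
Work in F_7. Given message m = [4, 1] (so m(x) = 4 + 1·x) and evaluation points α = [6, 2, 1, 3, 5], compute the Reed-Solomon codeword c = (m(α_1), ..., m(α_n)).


c = [3, 6, 5, 0, 2]

Message polynomial: m(x) = 4 + 1·x (mod 7).
For each evaluation point α_i, compute m(α_i) mod 7:
  α_1 = 6: Horner steps 1 → 3, so m(6) = 3.
  α_2 = 2: Horner steps 1 → 6, so m(2) = 6.
  α_3 = 1: Horner steps 1 → 5, so m(1) = 5.
  α_4 = 3: Horner steps 1 → 0, so m(3) = 0.
  α_5 = 5: Horner steps 1 → 2, so m(5) = 2.
Codeword c = [3, 6, 5, 0, 2] ∈ F_7^5.


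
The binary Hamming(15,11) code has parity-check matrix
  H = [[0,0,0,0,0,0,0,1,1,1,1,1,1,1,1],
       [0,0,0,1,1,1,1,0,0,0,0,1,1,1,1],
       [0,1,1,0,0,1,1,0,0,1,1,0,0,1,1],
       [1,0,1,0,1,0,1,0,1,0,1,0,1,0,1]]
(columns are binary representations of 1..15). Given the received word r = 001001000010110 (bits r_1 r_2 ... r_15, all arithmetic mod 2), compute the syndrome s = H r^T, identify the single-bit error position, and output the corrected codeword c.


s = (1, 1, 0, 1)^T, error position = 13, corrected codeword c = 001001000010010

Compute s = H r^T mod 2 one row at a time:
  s_1 = 0 + 0 + 0 + 1 + 0 + 1 + 1 + 0 = 3 ≡ 1 (mod 2).
  s_2 = 0 + 0 + 1 + 0 + 0 + 1 + 1 + 0 = 3 ≡ 1 (mod 2).
  s_3 = 0 + 1 + 1 + 0 + 0 + 1 + 1 + 0 = 4 ≡ 0 (mod 2).
  s_4 = 0 + 1 + 0 + 0 + 0 + 1 + 1 + 0 = 3 ≡ 1 (mod 2).
s = (1, 1, 0, 1)^T — this equals column 13 of H (binary 1101), so error is at position 13.
Correct: flip bit 13 of r = 001001000010110 to get c = 001001000010010.


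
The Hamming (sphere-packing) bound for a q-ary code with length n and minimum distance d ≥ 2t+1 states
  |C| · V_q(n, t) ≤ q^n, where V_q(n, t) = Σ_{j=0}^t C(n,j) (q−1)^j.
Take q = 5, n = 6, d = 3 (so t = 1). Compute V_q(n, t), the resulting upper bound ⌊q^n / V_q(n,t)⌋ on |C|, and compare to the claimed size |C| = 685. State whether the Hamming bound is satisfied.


V_q(n, t) = 25, q^n = 15625, Hamming bound = 625, |C| = 685 > bound (violated).

Step 1: Compute V_q(n, t) = Σ_{j=0}^1 C(n, j) (q−1)^j.
  j = 0: C(6,0)·(4)^0 = 1·1 = 1.
  j = 1: C(6,1)·(4)^1 = 6·4 = 24.
  V_q(n, t) = 1 + 24 = 25.
Step 2: q^n = 5^6 = 15625.
Step 3: Hamming bound ⌊q^n / V_q(n,t)⌋ = ⌊15625/25⌋ = 625.
Step 4: Compare |C| = 685 to 625: violated.
The claimed |C| lies above the Hamming bound, so no 5-ary code of length 6 with d ≥ 3 can have 685 codewords.


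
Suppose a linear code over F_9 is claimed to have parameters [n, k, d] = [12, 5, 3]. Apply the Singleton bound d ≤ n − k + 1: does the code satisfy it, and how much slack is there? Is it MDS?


Singleton RHS = n − k + 1 = 8, slack = 5, bound satisfied, not MDS.

Singleton bound: d ≤ n − k + 1.
Here n = 12, k = 5, so n − k + 1 = 8.
Given d = 3, check d ≤ 8: YES.
Slack = (n − k + 1) − d = 5.
The code is NOT MDS (slack = 5 > 0).
Description: the claimed parameters are [12, 5, 3]_9; such a code would be non-MDS.


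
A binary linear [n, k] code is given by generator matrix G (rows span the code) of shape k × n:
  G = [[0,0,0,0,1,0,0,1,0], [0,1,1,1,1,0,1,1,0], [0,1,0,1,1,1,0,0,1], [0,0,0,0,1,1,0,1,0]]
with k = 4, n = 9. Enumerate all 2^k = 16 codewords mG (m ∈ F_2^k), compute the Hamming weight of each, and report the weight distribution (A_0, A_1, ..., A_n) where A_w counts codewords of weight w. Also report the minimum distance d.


Weight distribution: A_0 = 1, A_1 = 1, A_2 = 1, A_3 = 1, A_4 = 5, A_5 = 5, A_6 = 1, A_7 = 1. Minimum distance d = 1.

Enumerate all 2^4 = 16 messages m ∈ F_2^4.
For each, compute codeword c = mG in F_2^9, then tally its weight.
  m = 0000 → c = 000000000, weight = 0.
  m = 1000 → c = 000010010, weight = 2.
  m = 0100 → c = 011110110, weight = 6.
  m = 1100 → c = 011100100, weight = 4.
  m = 0010 → c = 010111001, weight = 5.
  m = 1010 → c = 010101011, weight = 5.
  m = 0110 → c = 001001111, weight = 5.
  m = 1110 → c = 001011101, weight = 5.
  m = 0001 → c = 000011010, weight = 3.
  m = 1001 → c = 000001000, weight = 1.
  m = 0101 → c = 011101100, weight = 5.
  m = 1101 → c = 011111110, weight = 7.
  m = 0011 → c = 010100011, weight = 4.
  m = 1011 → c = 010110001, weight = 4.
  m = 0111 → c = 001010101, weight = 4.
  m = 1111 → c = 001000111, weight = 4.
Tally weights:
  weight 0: 1 codewords.
  weight 1: 1 codewords.
  weight 2: 1 codewords.
  weight 3: 1 codewords.
  weight 4: 5 codewords.
  weight 5: 5 codewords.
  weight 6: 1 codewords.
  weight 7: 1 codewords.
Minimum distance d = smallest w > 0 with A_w > 0 = 1.
Sanity: Σ A_w = 16 = 2^4 = 16 ✓.


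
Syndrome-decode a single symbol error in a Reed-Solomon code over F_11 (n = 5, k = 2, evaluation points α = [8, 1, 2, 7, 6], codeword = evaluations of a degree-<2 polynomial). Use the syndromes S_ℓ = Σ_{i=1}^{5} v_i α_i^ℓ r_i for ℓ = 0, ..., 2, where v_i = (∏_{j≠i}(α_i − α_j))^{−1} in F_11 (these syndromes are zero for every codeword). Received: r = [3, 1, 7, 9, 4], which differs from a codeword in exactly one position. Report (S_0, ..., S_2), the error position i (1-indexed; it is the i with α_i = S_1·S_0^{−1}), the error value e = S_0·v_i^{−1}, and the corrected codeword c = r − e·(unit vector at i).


S = (1, 2, 4), error at position 3, error magnitude e = 1, c = [3, 1, 6, 9, 4].

Step 1: column multipliers v_i = (∏_{j≠i}(α_i − α_j))^{−1} mod 11.
  i = 1 (α = 8): (8−1)(8−2)(8−7)(8−6) = 7·6·1·2 = 84 ≡ 7, so v_1 = 7^{−1} = 8 (mod 11).
  i = 2 (α = 1): (1−8)(1−2)(1−7)(1−6) = (−7)·(−1)·(−6)·(−5) = 210 ≡ 1, so v_2 = 1^{−1} = 1 (mod 11).
  i = 3 (α = 2): (2−8)(2−1)(2−7)(2−6) = (−6)·1·(−5)·(−4) = −120 ≡ 1, so v_3 = 1^{−1} = 1 (mod 11).
  i = 4 (α = 7): (7−8)(7−1)(7−2)(7−6) = (−1)·6·5·1 = −30 ≡ 3, so v_4 = 3^{−1} = 4 (mod 11).
  i = 5 (α = 6): (6−8)(6−1)(6−2)(6−7) = (−2)·5·4·(−1) = 40 ≡ 7, so v_5 = 7^{−1} = 8 (mod 11).
  v = [8, 1, 1, 4, 8].
Step 2: syndromes of r = [3, 1, 7, 9, 4] (all sums mod 11).
  S_0 = Σ v_i r_i = 8·3 + 1·1 + 1·7 + 4·9 + 8·4 = 100 ≡ 1.
  S_1 = Σ v_i α_i r_i = 8·8·3 + 1·1·1 + 1·2·7 + 4·7·9 + 8·6·4 = 651 ≡ 2.
  α_i^2 mod 11 = [9, 1, 4, 5, 3].
  S_2 = Σ v_i α_i^2 r_i = 8·9·3 + 1·1·1 + 1·4·7 + 4·5·9 + 8·3·4 = 521 ≡ 4.
  S = (1, 2, 4) ≠ 0, so r is not a codeword (an error is present).
Step 3: locate the error. For a single error e at position i, S_ℓ = v_i·e·α_i^ℓ, so α_err = S_1/S_0.
  S_0^{−1} = 1^{−1} = 1 (mod 11), so α_err = 2·1 = 2 ≡ 2 = α_3. Error position i = 3.
  Consistency check: S_2/S_1 = 4·6 = 24 ≡ 2 = α_err ✓ (single-error assumption holds).
Step 4: error magnitude e = S_0/v_3 = S_0·∏_{j≠3}(α_3 − α_j) = 1·1 = 1 ≡ 1 (mod 11).
Step 5: correct position 3: c_3 = r_3 − e = 7 − 1 ≡ 6 (mod 11). Hence c = [3, 1, 6, 9, 4].
  Check: interpolating c through the α_i gives m(x) = 7 + 5·x (degree < 2) with m(α_i) = c_i for every i, so c is indeed a codeword.


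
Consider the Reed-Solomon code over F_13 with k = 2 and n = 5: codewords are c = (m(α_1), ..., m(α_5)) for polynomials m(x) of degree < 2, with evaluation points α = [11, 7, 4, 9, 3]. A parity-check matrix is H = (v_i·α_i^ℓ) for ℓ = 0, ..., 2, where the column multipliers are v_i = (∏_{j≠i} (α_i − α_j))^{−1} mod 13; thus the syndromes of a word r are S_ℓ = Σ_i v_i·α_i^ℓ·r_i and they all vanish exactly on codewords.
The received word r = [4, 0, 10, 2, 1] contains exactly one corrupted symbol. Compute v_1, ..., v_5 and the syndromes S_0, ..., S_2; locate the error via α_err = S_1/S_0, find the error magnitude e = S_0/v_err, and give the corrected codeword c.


S = (7, 8, 11), error at position 5, error magnitude e = 5, c = [4, 0, 10, 2, 9].

Step 1: column multipliers v_i = (∏_{j≠i}(α_i − α_j))^{−1} mod 13.
  i = 1 (α = 11): (11−7)(11−4)(11−9)(11−3) = 4·7·2·8 = 448 ≡ 6, so v_1 = 6^{−1} = 11 (mod 13).
  i = 2 (α = 7): (7−11)(7−4)(7−9)(7−3) = (−4)·3·(−2)·4 = 96 ≡ 5, so v_2 = 5^{−1} = 8 (mod 13).
  i = 3 (α = 4): (4−11)(4−7)(4−9)(4−3) = (−7)·(−3)·(−5)·1 = −105 ≡ 12, so v_3 = 12^{−1} = 12 (mod 13).
  i = 4 (α = 9): (9−11)(9−7)(9−4)(9−3) = (−2)·2·5·6 = −120 ≡ 10, so v_4 = 10^{−1} = 4 (mod 13).
  i = 5 (α = 3): (3−11)(3−7)(3−4)(3−9) = (−8)·(−4)·(−1)·(−6) = 192 ≡ 10, so v_5 = 10^{−1} = 4 (mod 13).
  v = [11, 8, 12, 4, 4].
Step 2: syndromes of r = [4, 0, 10, 2, 1] (all sums mod 13).
  S_0 = Σ v_i r_i = 11·4 + 8·0 + 12·10 + 4·2 + 4·1 = 176 ≡ 7.
  S_1 = Σ v_i α_i r_i = 11·11·4 + 8·7·0 + 12·4·10 + 4·9·2 + 4·3·1 = 1048 ≡ 8.
  α_i^2 mod 13 = [4, 10, 3, 3, 9].
  S_2 = Σ v_i α_i^2 r_i = 11·4·4 + 8·10·0 + 12·3·10 + 4·3·2 + 4·9·1 = 596 ≡ 11.
  S = (7, 8, 11) ≠ 0, so r is not a codeword (an error is present).
Step 3: locate the error. For a single error e at position i, S_ℓ = v_i·e·α_i^ℓ, so α_err = S_1/S_0.
  S_0^{−1} = 7^{−1} = 2 (mod 13), so α_err = 8·2 = 16 ≡ 3 = α_5. Error position i = 5.
  Consistency check: S_2/S_1 = 11·5 = 55 ≡ 3 = α_err ✓ (single-error assumption holds).
Step 4: error magnitude e = S_0/v_5 = S_0·∏_{j≠5}(α_5 − α_j) = 7·10 = 70 ≡ 5 (mod 13).
Step 5: correct position 5: c_5 = r_5 − e = 1 − 5 ≡ 9 (mod 13). Hence c = [4, 0, 10, 2, 9].
  Check: interpolating c through the α_i gives m(x) = 6 + 1·x (degree < 2) with m(α_i) = c_i for every i, so c is indeed a codeword.


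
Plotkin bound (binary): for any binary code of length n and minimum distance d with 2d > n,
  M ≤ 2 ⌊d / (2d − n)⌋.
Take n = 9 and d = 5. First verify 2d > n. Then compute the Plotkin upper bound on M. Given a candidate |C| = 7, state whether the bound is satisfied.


Plotkin bound M ≤ 10; given |C| = 7 ≤ bound (satisfied).

Check applicability: 2d = 10, n = 9.
2d − n = 1 > 0, so Plotkin applies.
Compute d/(2d−n) = 5/1 ≈ 5.0000.
⌊d/(2d−n)⌋ = 5.
Plotkin bound: M ≤ 2·5 = 10.
Given |C| = 7, check: satisfied.
This |C| is below the Plotkin bound.


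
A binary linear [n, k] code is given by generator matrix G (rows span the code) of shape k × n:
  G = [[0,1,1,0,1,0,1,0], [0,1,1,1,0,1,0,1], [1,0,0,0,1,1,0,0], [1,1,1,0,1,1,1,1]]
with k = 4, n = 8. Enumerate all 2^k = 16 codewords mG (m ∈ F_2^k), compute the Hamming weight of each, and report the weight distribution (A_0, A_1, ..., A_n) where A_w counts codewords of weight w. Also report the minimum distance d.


Weight distribution: A_0 = 1, A_2 = 1, A_3 = 3, A_4 = 5, A_5 = 4, A_6 = 1, A_7 = 1. Minimum distance d = 2.

Enumerate all 2^4 = 16 messages m ∈ F_2^4.
For each, compute codeword c = mG in F_2^8, then tally its weight.
  m = 0000 → c = 00000000, weight = 0.
  m = 1000 → c = 01101010, weight = 4.
  m = 0100 → c = 01110101, weight = 5.
  m = 1100 → c = 00011111, weight = 5.
  m = 0010 → c = 10001100, weight = 3.
  m = 1010 → c = 11100110, weight = 5.
  m = 0110 → c = 11111001, weight = 6.
  m = 1110 → c = 10010011, weight = 4.
  m = 0001 → c = 11101111, weight = 7.
  m = 1001 → c = 10000101, weight = 3.
  m = 0101 → c = 10011010, weight = 4.
  m = 1101 → c = 11110000, weight = 4.
  m = 0011 → c = 01100011, weight = 4.
  m = 1011 → c = 00001001, weight = 2.
  m = 0111 → c = 00010110, weight = 3.
  m = 1111 → c = 01111100, weight = 5.
Tally weights:
  weight 0: 1 codewords.
  weight 2: 1 codewords.
  weight 3: 3 codewords.
  weight 4: 5 codewords.
  weight 5: 4 codewords.
  weight 6: 1 codewords.
  weight 7: 1 codewords.
Minimum distance d = smallest w > 0 with A_w > 0 = 2.
Sanity: Σ A_w = 16 = 2^4 = 16 ✓.


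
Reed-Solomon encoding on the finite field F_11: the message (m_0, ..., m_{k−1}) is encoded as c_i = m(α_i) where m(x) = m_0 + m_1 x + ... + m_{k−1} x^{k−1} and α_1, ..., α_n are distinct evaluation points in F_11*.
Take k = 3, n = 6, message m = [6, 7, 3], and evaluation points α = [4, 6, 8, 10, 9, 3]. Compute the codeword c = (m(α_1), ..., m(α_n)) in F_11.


c = [5, 2, 1, 2, 4, 10]

Message polynomial: m(x) = 6 + 7·x + 3·x^2 (mod 11).
For each evaluation point α_i, compute m(α_i) mod 11:
  α_1 = 4: Horner steps 3 → 8 → 5, so m(4) = 5.
  α_2 = 6: Horner steps 3 → 3 → 2, so m(6) = 2.
  α_3 = 8: Horner steps 3 → 9 → 1, so m(8) = 1.
  α_4 = 10: Horner steps 3 → 4 → 2, so m(10) = 2.
  α_5 = 9: Horner steps 3 → 1 → 4, so m(9) = 4.
  α_6 = 3: Horner steps 3 → 5 → 10, so m(3) = 10.
Codeword c = [5, 2, 1, 2, 4, 10] ∈ F_11^6.


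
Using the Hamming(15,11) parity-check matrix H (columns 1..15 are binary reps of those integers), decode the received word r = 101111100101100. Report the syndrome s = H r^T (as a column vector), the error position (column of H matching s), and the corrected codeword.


s = (1, 0, 0, 1)^T, error position = 9, corrected codeword c = 101111101101100

Compute s = H r^T mod 2 one row at a time:
  s_1 = 0 + 0 + 1 + 0 + 1 + 1 + 0 + 0 = 3 ≡ 1 (mod 2).
  s_2 = 1 + 1 + 1 + 1 + 1 + 1 + 0 + 0 = 6 ≡ 0 (mod 2).
  s_3 = 0 + 1 + 1 + 1 + 1 + 0 + 0 + 0 = 4 ≡ 0 (mod 2).
  s_4 = 1 + 1 + 1 + 1 + 0 + 0 + 1 + 0 = 5 ≡ 1 (mod 2).
s = (1, 0, 0, 1)^T — this equals column 9 of H (binary 1001), so error is at position 9.
Correct: flip bit 9 of r = 101111100101100 to get c = 101111101101100.


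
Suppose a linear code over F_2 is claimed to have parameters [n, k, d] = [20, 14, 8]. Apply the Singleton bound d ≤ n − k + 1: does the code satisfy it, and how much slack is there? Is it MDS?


Singleton RHS = n − k + 1 = 7, slack = -1, bound violated (no such code; not MDS).

Singleton bound: d ≤ n − k + 1.
Here n = 20, k = 14, so n − k + 1 = 7.
Given d = 8, check d ≤ 7: NO.
Slack = (n − k + 1) − d = -1.
The slack is negative: d = 8 exceeds n − k + 1 = 7 by 1, so the Singleton bound is violated and no linear [20, 14, 8]_2 code can exist. In particular it is not MDS (MDS requires d = n − k + 1 exactly).
Description: the claimed parameters are [20, 14, 8]_2; such a code would be impossible (violates the Singleton bound).


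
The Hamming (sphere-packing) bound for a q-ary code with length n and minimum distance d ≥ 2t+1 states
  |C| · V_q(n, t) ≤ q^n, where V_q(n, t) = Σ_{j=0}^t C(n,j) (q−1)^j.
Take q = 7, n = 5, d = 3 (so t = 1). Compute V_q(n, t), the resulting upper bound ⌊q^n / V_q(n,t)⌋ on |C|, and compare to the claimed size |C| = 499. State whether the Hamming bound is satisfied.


V_q(n, t) = 31, q^n = 16807, Hamming bound = 542, |C| = 499 ≤ bound (satisfied).

Step 1: Compute V_q(n, t) = Σ_{j=0}^1 C(n, j) (q−1)^j.
  j = 0: C(5,0)·(6)^0 = 1·1 = 1.
  j = 1: C(5,1)·(6)^1 = 5·6 = 30.
  V_q(n, t) = 1 + 30 = 31.
Step 2: q^n = 7^5 = 16807.
Step 3: Hamming bound ⌊q^n / V_q(n,t)⌋ = ⌊16807/31⌋ = 542.
Step 4: Compare |C| = 499 to 542: satisfied.
The claimed |C| lies below the Hamming bound.


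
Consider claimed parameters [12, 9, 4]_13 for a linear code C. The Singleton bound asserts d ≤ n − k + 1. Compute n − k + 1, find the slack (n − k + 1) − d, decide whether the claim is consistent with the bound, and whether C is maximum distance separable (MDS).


Singleton RHS = n − k + 1 = 4, slack = 0, bound satisfied, MDS.

Singleton bound: d ≤ n − k + 1.
Here n = 12, k = 9, so n − k + 1 = 4.
Given d = 4, check d ≤ 4: YES.
Slack = (n − k + 1) − d = 0.
The code is MDS (slack = 0).
Description: the claimed parameters are [12, 9, 4]_13; such a code would be MDS (meets Singleton bound).


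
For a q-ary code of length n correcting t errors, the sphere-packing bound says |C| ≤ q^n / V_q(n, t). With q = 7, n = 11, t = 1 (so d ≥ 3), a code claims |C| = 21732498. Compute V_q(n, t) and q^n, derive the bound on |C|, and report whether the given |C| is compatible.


V_q(n, t) = 67, q^n = 1977326743, Hamming bound = 29512339, |C| = 21732498 ≤ bound (satisfied).

Step 1: Compute V_q(n, t) = Σ_{j=0}^1 C(n, j) (q−1)^j.
  j = 0: C(11,0)·(6)^0 = 1·1 = 1.
  j = 1: C(11,1)·(6)^1 = 11·6 = 66.
  V_q(n, t) = 1 + 66 = 67.
Step 2: q^n = 7^11 = 1977326743.
Step 3: Hamming bound ⌊q^n / V_q(n,t)⌋ = ⌊1977326743/67⌋ = 29512339.
Step 4: Compare |C| = 21732498 to 29512339: satisfied.
The claimed |C| lies below the Hamming bound.


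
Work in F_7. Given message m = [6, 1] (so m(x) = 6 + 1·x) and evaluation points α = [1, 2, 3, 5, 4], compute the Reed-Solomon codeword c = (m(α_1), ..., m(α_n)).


c = [0, 1, 2, 4, 3]

Message polynomial: m(x) = 6 + 1·x (mod 7).
For each evaluation point α_i, compute m(α_i) mod 7:
  α_1 = 1: Horner steps 1 → 0, so m(1) = 0.
  α_2 = 2: Horner steps 1 → 1, so m(2) = 1.
  α_3 = 3: Horner steps 1 → 2, so m(3) = 2.
  α_4 = 5: Horner steps 1 → 4, so m(5) = 4.
  α_5 = 4: Horner steps 1 → 3, so m(4) = 3.
Codeword c = [0, 1, 2, 4, 3] ∈ F_7^5.


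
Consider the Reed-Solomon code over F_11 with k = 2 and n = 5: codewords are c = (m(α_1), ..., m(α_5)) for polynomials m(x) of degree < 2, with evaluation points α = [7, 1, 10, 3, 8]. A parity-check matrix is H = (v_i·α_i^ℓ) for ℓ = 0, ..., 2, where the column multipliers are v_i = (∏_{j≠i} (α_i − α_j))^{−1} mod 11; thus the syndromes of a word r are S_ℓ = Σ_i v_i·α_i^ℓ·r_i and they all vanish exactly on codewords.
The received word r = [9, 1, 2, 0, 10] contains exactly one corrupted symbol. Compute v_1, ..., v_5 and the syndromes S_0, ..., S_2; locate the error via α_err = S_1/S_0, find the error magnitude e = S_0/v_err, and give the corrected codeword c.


S = (1, 8, 9), error at position 5, error magnitude e = 7, c = [9, 1, 2, 0, 3].

Step 1: column multipliers v_i = (∏_{j≠i}(α_i − α_j))^{−1} mod 11.
  i = 1 (α = 7): (7−1)(7−10)(7−3)(7−8) = 6·(−3)·4·(−1) = 72 ≡ 6, so v_1 = 6^{−1} = 2 (mod 11).
  i = 2 (α = 1): (1−7)(1−10)(1−3)(1−8) = (−6)·(−9)·(−2)·(−7) = 756 ≡ 8, so v_2 = 8^{−1} = 7 (mod 11).
  i = 3 (α = 10): (10−7)(10−1)(10−3)(10−8) = 3·9·7·2 = 378 ≡ 4, so v_3 = 4^{−1} = 3 (mod 11).
  i = 4 (α = 3): (3−7)(3−1)(3−10)(3−8) = (−4)·2·(−7)·(−5) = −280 ≡ 6, so v_4 = 6^{−1} = 2 (mod 11).
  i = 5 (α = 8): (8−7)(8−1)(8−10)(8−3) = 1·7·(−2)·5 = −70 ≡ 7, so v_5 = 7^{−1} = 8 (mod 11).
  v = [2, 7, 3, 2, 8].
Step 2: syndromes of r = [9, 1, 2, 0, 10] (all sums mod 11).
  S_0 = Σ v_i r_i = 2·9 + 7·1 + 3·2 + 2·0 + 8·10 = 111 ≡ 1.
  S_1 = Σ v_i α_i r_i = 2·7·9 + 7·1·1 + 3·10·2 + 2·3·0 + 8·8·10 = 833 ≡ 8.
  α_i^2 mod 11 = [5, 1, 1, 9, 9].
  S_2 = Σ v_i α_i^2 r_i = 2·5·9 + 7·1·1 + 3·1·2 + 2·9·0 + 8·9·10 = 823 ≡ 9.
  S = (1, 8, 9) ≠ 0, so r is not a codeword (an error is present).
Step 3: locate the error. For a single error e at position i, S_ℓ = v_i·e·α_i^ℓ, so α_err = S_1/S_0.
  S_0^{−1} = 1^{−1} = 1 (mod 11), so α_err = 8·1 = 8 ≡ 8 = α_5. Error position i = 5.
  Consistency check: S_2/S_1 = 9·7 = 63 ≡ 8 = α_err ✓ (single-error assumption holds).
Step 4: error magnitude e = S_0/v_5 = S_0·∏_{j≠5}(α_5 − α_j) = 1·7 = 7 ≡ 7 (mod 11).
Step 5: correct position 5: c_5 = r_5 − e = 10 − 7 ≡ 3 (mod 11). Hence c = [9, 1, 2, 0, 3].
  Check: interpolating c through the α_i gives m(x) = 7 + 5·x (degree < 2) with m(α_i) = c_i for every i, so c is indeed a codeword.


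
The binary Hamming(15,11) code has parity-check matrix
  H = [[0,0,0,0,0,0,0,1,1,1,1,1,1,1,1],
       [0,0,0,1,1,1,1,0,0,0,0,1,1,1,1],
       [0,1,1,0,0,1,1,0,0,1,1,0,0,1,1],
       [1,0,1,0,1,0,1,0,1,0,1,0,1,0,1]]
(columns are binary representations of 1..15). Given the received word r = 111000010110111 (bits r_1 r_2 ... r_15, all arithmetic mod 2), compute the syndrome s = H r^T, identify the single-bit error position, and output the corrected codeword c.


s = (0, 1, 0, 1)^T, error position = 5, corrected codeword c = 111010010110111

Compute s = H r^T mod 2 one row at a time:
  s_1 = 1 + 0 + 1 + 1 + 0 + 1 + 1 + 1 = 6 ≡ 0 (mod 2).
  s_2 = 0 + 0 + 0 + 0 + 0 + 1 + 1 + 1 = 3 ≡ 1 (mod 2).
  s_3 = 1 + 1 + 0 + 0 + 1 + 1 + 1 + 1 = 6 ≡ 0 (mod 2).
  s_4 = 1 + 1 + 0 + 0 + 0 + 1 + 1 + 1 = 5 ≡ 1 (mod 2).
s = (0, 1, 0, 1)^T — this equals column 5 of H (binary 0101), so error is at position 5.
Correct: flip bit 5 of r = 111000010110111 to get c = 111010010110111.


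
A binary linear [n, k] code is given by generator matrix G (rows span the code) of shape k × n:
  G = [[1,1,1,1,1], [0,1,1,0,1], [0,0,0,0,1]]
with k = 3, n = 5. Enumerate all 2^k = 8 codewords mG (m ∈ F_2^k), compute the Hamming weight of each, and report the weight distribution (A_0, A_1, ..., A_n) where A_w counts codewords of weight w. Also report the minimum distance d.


Weight distribution: A_0 = 1, A_1 = 1, A_2 = 2, A_3 = 2, A_4 = 1, A_5 = 1. Minimum distance d = 1.

Enumerate all 2^3 = 8 messages m ∈ F_2^3.
For each, compute codeword c = mG in F_2^5, then tally its weight.
  m = 000 → c = 00000, weight = 0.
  m = 100 → c = 11111, weight = 5.
  m = 010 → c = 01101, weight = 3.
  m = 110 → c = 10010, weight = 2.
  m = 001 → c = 00001, weight = 1.
  m = 101 → c = 11110, weight = 4.
  m = 011 → c = 01100, weight = 2.
  m = 111 → c = 10011, weight = 3.
Tally weights:
  weight 0: 1 codewords.
  weight 1: 1 codewords.
  weight 2: 2 codewords.
  weight 3: 2 codewords.
  weight 4: 1 codewords.
  weight 5: 1 codewords.
Minimum distance d = smallest w > 0 with A_w > 0 = 1.
Sanity: Σ A_w = 8 = 2^3 = 8 ✓.


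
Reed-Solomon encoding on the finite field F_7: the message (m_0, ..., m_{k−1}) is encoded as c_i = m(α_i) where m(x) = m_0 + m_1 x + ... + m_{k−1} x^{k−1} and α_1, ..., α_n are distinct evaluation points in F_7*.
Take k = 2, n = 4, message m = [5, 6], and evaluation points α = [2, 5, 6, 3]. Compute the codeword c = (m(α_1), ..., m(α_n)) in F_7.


c = [3, 0, 6, 2]

Message polynomial: m(x) = 5 + 6·x (mod 7).
For each evaluation point α_i, compute m(α_i) mod 7:
  α_1 = 2: Horner steps 6 → 3, so m(2) = 3.
  α_2 = 5: Horner steps 6 → 0, so m(5) = 0.
  α_3 = 6: Horner steps 6 → 6, so m(6) = 6.
  α_4 = 3: Horner steps 6 → 2, so m(3) = 2.
Codeword c = [3, 0, 6, 2] ∈ F_7^4.


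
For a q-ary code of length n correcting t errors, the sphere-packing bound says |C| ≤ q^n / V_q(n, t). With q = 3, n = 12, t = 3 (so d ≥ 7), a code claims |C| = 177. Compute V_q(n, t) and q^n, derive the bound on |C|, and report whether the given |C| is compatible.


V_q(n, t) = 2049, q^n = 531441, Hamming bound = 259, |C| = 177 ≤ bound (satisfied).

Step 1: Compute V_q(n, t) = Σ_{j=0}^3 C(n, j) (q−1)^j.
  j = 0: C(12,0)·(2)^0 = 1·1 = 1.
  j = 1: C(12,1)·(2)^1 = 12·2 = 24.
  j = 2: C(12,2)·(2)^2 = 66·4 = 264.
  j = 3: C(12,3)·(2)^3 = 220·8 = 1760.
  V_q(n, t) = 1 + 24 + 264 + 1760 = 2049.
Step 2: q^n = 3^12 = 531441.
Step 3: Hamming bound ⌊q^n / V_q(n,t)⌋ = ⌊531441/2049⌋ = 259.
Step 4: Compare |C| = 177 to 259: satisfied.
The claimed |C| lies below the Hamming bound.


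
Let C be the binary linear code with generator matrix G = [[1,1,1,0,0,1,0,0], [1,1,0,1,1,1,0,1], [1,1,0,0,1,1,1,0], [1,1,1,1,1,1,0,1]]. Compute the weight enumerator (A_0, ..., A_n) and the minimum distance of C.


Weight distribution: A_0 = 1, A_1 = 1, A_2 = 1, A_3 = 4, A_4 = 3, A_5 = 1, A_6 = 3, A_7 = 2. Minimum distance d = 1.

Enumerate all 2^4 = 16 messages m ∈ F_2^4.
For each, compute codeword c = mG in F_2^8, then tally its weight.
  m = 0000 → c = 00000000, weight = 0.
  m = 1000 → c = 11100100, weight = 4.
  m = 0100 → c = 11011101, weight = 6.
  m = 1100 → c = 00111001, weight = 4.
  m = 0010 → c = 11001110, weight = 5.
  m = 1010 → c = 00101010, weight = 3.
  m = 0110 → c = 00010011, weight = 3.
  m = 1110 → c = 11110111, weight = 7.
  m = 0001 → c = 11111101, weight = 7.
  m = 1001 → c = 00011001, weight = 3.
  m = 0101 → c = 00100000, weight = 1.
  m = 1101 → c = 11000100, weight = 3.
  m = 0011 → c = 00110011, weight = 4.
  m = 1011 → c = 11010111, weight = 6.
  m = 0111 → c = 11101110, weight = 6.
  m = 1111 → c = 00001010, weight = 2.
Tally weights:
  weight 0: 1 codewords.
  weight 1: 1 codewords.
  weight 2: 1 codewords.
  weight 3: 4 codewords.
  weight 4: 3 codewords.
  weight 5: 1 codewords.
  weight 6: 3 codewords.
  weight 7: 2 codewords.
Minimum distance d = smallest w > 0 with A_w > 0 = 1.
Sanity: Σ A_w = 16 = 2^4 = 16 ✓.


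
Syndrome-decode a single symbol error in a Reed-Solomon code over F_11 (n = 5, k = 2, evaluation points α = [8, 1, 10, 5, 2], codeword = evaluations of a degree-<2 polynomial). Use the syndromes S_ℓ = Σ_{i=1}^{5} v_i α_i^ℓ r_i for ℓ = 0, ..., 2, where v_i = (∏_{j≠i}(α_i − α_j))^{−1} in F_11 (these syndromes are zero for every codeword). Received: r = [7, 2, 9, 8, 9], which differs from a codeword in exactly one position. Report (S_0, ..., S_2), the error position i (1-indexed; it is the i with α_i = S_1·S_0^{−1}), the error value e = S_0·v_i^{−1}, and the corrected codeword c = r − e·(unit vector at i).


S = (2, 9, 2), error at position 3, error magnitude e = 10, c = [7, 2, 10, 8, 9].

Step 1: column multipliers v_i = (∏_{j≠i}(α_i − α_j))^{−1} mod 11.
  i = 1 (α = 8): (8−1)(8−10)(8−5)(8−2) = 7·(−2)·3·6 = −252 ≡ 1, so v_1 = 1^{−1} = 1 (mod 11).
  i = 2 (α = 1): (1−8)(1−10)(1−5)(1−2) = (−7)·(−9)·(−4)·(−1) = 252 ≡ 10, so v_2 = 10^{−1} = 10 (mod 11).
  i = 3 (α = 10): (10−8)(10−1)(10−5)(10−2) = 2·9·5·8 = 720 ≡ 5, so v_3 = 5^{−1} = 9 (mod 11).
  i = 4 (α = 5): (5−8)(5−1)(5−10)(5−2) = (−3)·4·(−5)·3 = 180 ≡ 4, so v_4 = 4^{−1} = 3 (mod 11).
  i = 5 (α = 2): (2−8)(2−1)(2−10)(2−5) = (−6)·1·(−8)·(−3) = −144 ≡ 10, so v_5 = 10^{−1} = 10 (mod 11).
  v = [1, 10, 9, 3, 10].
Step 2: syndromes of r = [7, 2, 9, 8, 9] (all sums mod 11).
  S_0 = Σ v_i r_i = 1·7 + 10·2 + 9·9 + 3·8 + 10·9 = 222 ≡ 2.
  S_1 = Σ v_i α_i r_i = 1·8·7 + 10·1·2 + 9·10·9 + 3·5·8 + 10·2·9 = 1186 ≡ 9.
  α_i^2 mod 11 = [9, 1, 1, 3, 4].
  S_2 = Σ v_i α_i^2 r_i = 1·9·7 + 10·1·2 + 9·1·9 + 3·3·8 + 10·4·9 = 596 ≡ 2.
  S = (2, 9, 2) ≠ 0, so r is not a codeword (an error is present).
Step 3: locate the error. For a single error e at position i, S_ℓ = v_i·e·α_i^ℓ, so α_err = S_1/S_0.
  S_0^{−1} = 2^{−1} = 6 (mod 11), so α_err = 9·6 = 54 ≡ 10 = α_3. Error position i = 3.
  Consistency check: S_2/S_1 = 2·5 = 10 ≡ 10 = α_err ✓ (single-error assumption holds).
Step 4: error magnitude e = S_0/v_3 = S_0·∏_{j≠3}(α_3 − α_j) = 2·5 = 10 ≡ 10 (mod 11).
Step 5: correct position 3: c_3 = r_3 − e = 9 − 10 ≡ 10 (mod 11). Hence c = [7, 2, 10, 8, 9].
  Check: interpolating c through the α_i gives m(x) = 6 + 7·x (degree < 2) with m(α_i) = c_i for every i, so c is indeed a codeword.


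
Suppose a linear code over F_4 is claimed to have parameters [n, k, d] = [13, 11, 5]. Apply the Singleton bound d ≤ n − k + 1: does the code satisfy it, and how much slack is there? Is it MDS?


Singleton RHS = n − k + 1 = 3, slack = -2, bound violated (no such code; not MDS).

Singleton bound: d ≤ n − k + 1.
Here n = 13, k = 11, so n − k + 1 = 3.
Given d = 5, check d ≤ 3: NO.
Slack = (n − k + 1) − d = -2.
The slack is negative: d = 5 exceeds n − k + 1 = 3 by 2, so the Singleton bound is violated and no linear [13, 11, 5]_4 code can exist. In particular it is not MDS (MDS requires d = n − k + 1 exactly).
Description: the claimed parameters are [13, 11, 5]_4; such a code would be impossible (violates the Singleton bound).


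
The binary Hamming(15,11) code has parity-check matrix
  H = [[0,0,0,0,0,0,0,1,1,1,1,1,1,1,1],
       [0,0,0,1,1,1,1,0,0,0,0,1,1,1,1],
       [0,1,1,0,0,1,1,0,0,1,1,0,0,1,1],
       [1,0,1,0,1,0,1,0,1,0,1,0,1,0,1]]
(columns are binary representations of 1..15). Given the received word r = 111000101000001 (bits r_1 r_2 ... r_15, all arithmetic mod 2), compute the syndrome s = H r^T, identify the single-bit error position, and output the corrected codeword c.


s = (0, 0, 0, 1)^T, error position = 1, corrected codeword c = 011000101000001

Compute s = H r^T mod 2 one row at a time:
  s_1 = 0 + 1 + 0 + 0 + 0 + 0 + 0 + 1 = 2 ≡ 0 (mod 2).
  s_2 = 0 + 0 + 0 + 1 + 0 + 0 + 0 + 1 = 2 ≡ 0 (mod 2).
  s_3 = 1 + 1 + 0 + 1 + 0 + 0 + 0 + 1 = 4 ≡ 0 (mod 2).
  s_4 = 1 + 1 + 0 + 1 + 1 + 0 + 0 + 1 = 5 ≡ 1 (mod 2).
s = (0, 0, 0, 1)^T — this equals column 1 of H (binary 0001), so error is at position 1.
Correct: flip bit 1 of r = 111000101000001 to get c = 011000101000001.


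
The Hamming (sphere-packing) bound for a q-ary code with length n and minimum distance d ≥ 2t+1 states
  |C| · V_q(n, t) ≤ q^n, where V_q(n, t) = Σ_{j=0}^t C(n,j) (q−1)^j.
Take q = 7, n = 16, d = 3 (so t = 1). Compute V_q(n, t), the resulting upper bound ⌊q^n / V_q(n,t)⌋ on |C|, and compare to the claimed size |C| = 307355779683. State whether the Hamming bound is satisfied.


V_q(n, t) = 97, q^n = 33232930569601, Hamming bound = 342607531645, |C| = 307355779683 ≤ bound (satisfied).

Step 1: Compute V_q(n, t) = Σ_{j=0}^1 C(n, j) (q−1)^j.
  j = 0: C(16,0)·(6)^0 = 1·1 = 1.
  j = 1: C(16,1)·(6)^1 = 16·6 = 96.
  V_q(n, t) = 1 + 96 = 97.
Step 2: q^n = 7^16 = 33232930569601.
Step 3: Hamming bound ⌊q^n / V_q(n,t)⌋ = ⌊33232930569601/97⌋ = 342607531645.
Step 4: Compare |C| = 307355779683 to 342607531645: satisfied.
The claimed |C| lies below the Hamming bound.


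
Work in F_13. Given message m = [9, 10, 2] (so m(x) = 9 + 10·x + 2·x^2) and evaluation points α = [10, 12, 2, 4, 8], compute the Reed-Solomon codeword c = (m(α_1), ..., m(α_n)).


c = [10, 1, 11, 3, 9]

Message polynomial: m(x) = 9 + 10·x + 2·x^2 (mod 13).
For each evaluation point α_i, compute m(α_i) mod 13:
  α_1 = 10: Horner steps 2 → 4 → 10, so m(10) = 10.
  α_2 = 12: Horner steps 2 → 8 → 1, so m(12) = 1.
  α_3 = 2: Horner steps 2 → 1 → 11, so m(2) = 11.
  α_4 = 4: Horner steps 2 → 5 → 3, so m(4) = 3.
  α_5 = 8: Horner steps 2 → 0 → 9, so m(8) = 9.
Codeword c = [10, 1, 11, 3, 9] ∈ F_13^5.


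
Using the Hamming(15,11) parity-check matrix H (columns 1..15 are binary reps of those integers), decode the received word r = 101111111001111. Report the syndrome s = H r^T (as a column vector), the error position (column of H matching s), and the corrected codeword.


s = (0, 0, 1, 1)^T, error position = 3, corrected codeword c = 100111111001111

Compute s = H r^T mod 2 one row at a time:
  s_1 = 1 + 1 + 0 + 0 + 1 + 1 + 1 + 1 = 6 ≡ 0 (mod 2).
  s_2 = 1 + 1 + 1 + 1 + 1 + 1 + 1 + 1 = 8 ≡ 0 (mod 2).
  s_3 = 0 + 1 + 1 + 1 + 0 + 0 + 1 + 1 = 5 ≡ 1 (mod 2).
  s_4 = 1 + 1 + 1 + 1 + 1 + 0 + 1 + 1 = 7 ≡ 1 (mod 2).
s = (0, 0, 1, 1)^T — this equals column 3 of H (binary 0011), so error is at position 3.
Correct: flip bit 3 of r = 101111111001111 to get c = 100111111001111.


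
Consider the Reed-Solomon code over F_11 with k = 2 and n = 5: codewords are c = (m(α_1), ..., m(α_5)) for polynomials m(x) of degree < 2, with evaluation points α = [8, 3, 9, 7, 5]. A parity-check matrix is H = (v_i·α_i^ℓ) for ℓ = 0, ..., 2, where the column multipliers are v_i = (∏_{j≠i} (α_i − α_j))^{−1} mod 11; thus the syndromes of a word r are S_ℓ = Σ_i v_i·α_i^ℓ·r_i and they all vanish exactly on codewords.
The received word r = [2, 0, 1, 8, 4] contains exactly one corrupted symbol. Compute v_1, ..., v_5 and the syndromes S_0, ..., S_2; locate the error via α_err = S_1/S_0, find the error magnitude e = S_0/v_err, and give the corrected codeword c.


S = (2, 5, 7), error at position 1, error magnitude e = 3, c = [10, 0, 1, 8, 4].

Step 1: column multipliers v_i = (∏_{j≠i}(α_i − α_j))^{−1} mod 11.
  i = 1 (α = 8): (8−3)(8−9)(8−7)(8−5) = 5·(−1)·1·3 = −15 ≡ 7, so v_1 = 7^{−1} = 8 (mod 11).
  i = 2 (α = 3): (3−8)(3−9)(3−7)(3−5) = (−5)·(−6)·(−4)·(−2) = 240 ≡ 9, so v_2 = 9^{−1} = 5 (mod 11).
  i = 3 (α = 9): (9−8)(9−3)(9−7)(9−5) = 1·6·2·4 = 48 ≡ 4, so v_3 = 4^{−1} = 3 (mod 11).
  i = 4 (α = 7): (7−8)(7−3)(7−9)(7−5) = (−1)·4·(−2)·2 = 16 ≡ 5, so v_4 = 5^{−1} = 9 (mod 11).
  i = 5 (α = 5): (5−8)(5−3)(5−9)(5−7) = (−3)·2·(−4)·(−2) = −48 ≡ 7, so v_5 = 7^{−1} = 8 (mod 11).
  v = [8, 5, 3, 9, 8].
Step 2: syndromes of r = [2, 0, 1, 8, 4] (all sums mod 11).
  S_0 = Σ v_i r_i = 8·2 + 5·0 + 3·1 + 9·8 + 8·4 = 123 ≡ 2.
  S_1 = Σ v_i α_i r_i = 8·8·2 + 5·3·0 + 3·9·1 + 9·7·8 + 8·5·4 = 819 ≡ 5.
  α_i^2 mod 11 = [9, 9, 4, 5, 3].
  S_2 = Σ v_i α_i^2 r_i = 8·9·2 + 5·9·0 + 3·4·1 + 9·5·8 + 8·3·4 = 612 ≡ 7.
  S = (2, 5, 7) ≠ 0, so r is not a codeword (an error is present).
Step 3: locate the error. For a single error e at position i, S_ℓ = v_i·e·α_i^ℓ, so α_err = S_1/S_0.
  S_0^{−1} = 2^{−1} = 6 (mod 11), so α_err = 5·6 = 30 ≡ 8 = α_1. Error position i = 1.
  Consistency check: S_2/S_1 = 7·9 = 63 ≡ 8 = α_err ✓ (single-error assumption holds).
Step 4: error magnitude e = S_0/v_1 = S_0·∏_{j≠1}(α_1 − α_j) = 2·7 = 14 ≡ 3 (mod 11).
Step 5: correct position 1: c_1 = r_1 − e = 2 − 3 ≡ 10 (mod 11). Hence c = [10, 0, 1, 8, 4].
  Check: interpolating c through the α_i gives m(x) = 5 + 2·x (degree < 2) with m(α_i) = c_i for every i, so c is indeed a codeword.


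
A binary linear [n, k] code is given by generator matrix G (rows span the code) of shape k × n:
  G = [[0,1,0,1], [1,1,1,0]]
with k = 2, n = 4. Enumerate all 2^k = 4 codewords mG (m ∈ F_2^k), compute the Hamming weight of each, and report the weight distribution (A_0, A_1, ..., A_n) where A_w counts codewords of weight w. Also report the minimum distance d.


Weight distribution: A_0 = 1, A_2 = 1, A_3 = 2. Minimum distance d = 2.

Enumerate all 2^2 = 4 messages m ∈ F_2^2.
For each, compute codeword c = mG in F_2^4, then tally its weight.
  m = 00 → c = 0000, weight = 0.
  m = 10 → c = 0101, weight = 2.
  m = 01 → c = 1110, weight = 3.
  m = 11 → c = 1011, weight = 3.
Tally weights:
  weight 0: 1 codewords.
  weight 2: 1 codewords.
  weight 3: 2 codewords.
Minimum distance d = smallest w > 0 with A_w > 0 = 2.
Sanity: Σ A_w = 4 = 2^2 = 4 ✓.


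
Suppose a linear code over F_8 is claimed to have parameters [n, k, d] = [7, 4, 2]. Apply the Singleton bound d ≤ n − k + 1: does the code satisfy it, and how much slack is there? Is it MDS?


Singleton RHS = n − k + 1 = 4, slack = 2, bound satisfied, not MDS.

Singleton bound: d ≤ n − k + 1.
Here n = 7, k = 4, so n − k + 1 = 4.
Given d = 2, check d ≤ 4: YES.
Slack = (n − k + 1) − d = 2.
The code is NOT MDS (slack = 2 > 0).
Description: the claimed parameters are [7, 4, 2]_8; such a code would be non-MDS.


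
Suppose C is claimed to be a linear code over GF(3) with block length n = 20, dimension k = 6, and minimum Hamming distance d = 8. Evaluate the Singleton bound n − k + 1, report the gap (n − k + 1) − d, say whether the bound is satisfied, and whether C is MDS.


Singleton RHS = n − k + 1 = 15, slack = 7, bound satisfied, not MDS.

Singleton bound: d ≤ n − k + 1.
Here n = 20, k = 6, so n − k + 1 = 15.
Given d = 8, check d ≤ 15: YES.
Slack = (n − k + 1) − d = 7.
The code is NOT MDS (slack = 7 > 0).
Description: the claimed parameters are [20, 6, 8]_3; such a code would be non-MDS.


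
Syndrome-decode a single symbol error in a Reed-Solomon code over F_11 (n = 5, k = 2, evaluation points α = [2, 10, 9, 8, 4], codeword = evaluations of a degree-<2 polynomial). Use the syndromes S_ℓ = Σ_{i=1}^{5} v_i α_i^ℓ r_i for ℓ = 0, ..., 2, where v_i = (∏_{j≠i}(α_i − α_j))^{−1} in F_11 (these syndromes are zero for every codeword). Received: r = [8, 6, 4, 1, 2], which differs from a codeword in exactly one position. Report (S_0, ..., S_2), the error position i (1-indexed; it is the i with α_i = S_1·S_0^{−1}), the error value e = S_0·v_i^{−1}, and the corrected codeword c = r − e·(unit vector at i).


S = (8, 6, 10), error at position 3, error magnitude e = 6, c = [8, 6, 9, 1, 2].

Step 1: column multipliers v_i = (∏_{j≠i}(α_i − α_j))^{−1} mod 11.
  i = 1 (α = 2): (2−10)(2−9)(2−8)(2−4) = (−8)·(−7)·(−6)·(−2) = 672 ≡ 1, so v_1 = 1^{−1} = 1 (mod 11).
  i = 2 (α = 10): (10−2)(10−9)(10−8)(10−4) = 8·1·2·6 = 96 ≡ 8, so v_2 = 8^{−1} = 7 (mod 11).
  i = 3 (α = 9): (9−2)(9−10)(9−8)(9−4) = 7·(−1)·1·5 = −35 ≡ 9, so v_3 = 9^{−1} = 5 (mod 11).
  i = 4 (α = 8): (8−2)(8−10)(8−9)(8−4) = 6·(−2)·(−1)·4 = 48 ≡ 4, so v_4 = 4^{−1} = 3 (mod 11).
  i = 5 (α = 4): (4−2)(4−10)(4−9)(4−8) = 2·(−6)·(−5)·(−4) = −240 ≡ 2, so v_5 = 2^{−1} = 6 (mod 11).
  v = [1, 7, 5, 3, 6].
Step 2: syndromes of r = [8, 6, 4, 1, 2] (all sums mod 11).
  S_0 = Σ v_i r_i = 1·8 + 7·6 + 5·4 + 3·1 + 6·2 = 85 ≡ 8.
  S_1 = Σ v_i α_i r_i = 1·2·8 + 7·10·6 + 5·9·4 + 3·8·1 + 6·4·2 = 688 ≡ 6.
  α_i^2 mod 11 = [4, 1, 4, 9, 5].
  S_2 = Σ v_i α_i^2 r_i = 1·4·8 + 7·1·6 + 5·4·4 + 3·9·1 + 6·5·2 = 241 ≡ 10.
  S = (8, 6, 10) ≠ 0, so r is not a codeword (an error is present).
Step 3: locate the error. For a single error e at position i, S_ℓ = v_i·e·α_i^ℓ, so α_err = S_1/S_0.
  S_0^{−1} = 8^{−1} = 7 (mod 11), so α_err = 6·7 = 42 ≡ 9 = α_3. Error position i = 3.
  Consistency check: S_2/S_1 = 10·2 = 20 ≡ 9 = α_err ✓ (single-error assumption holds).
Step 4: error magnitude e = S_0/v_3 = S_0·∏_{j≠3}(α_3 − α_j) = 8·9 = 72 ≡ 6 (mod 11).
Step 5: correct position 3: c_3 = r_3 − e = 4 − 6 ≡ 9 (mod 11). Hence c = [8, 6, 9, 1, 2].
  Check: interpolating c through the α_i gives m(x) = 3 + 8·x (degree < 2) with m(α_i) = c_i for every i, so c is indeed a codeword.
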